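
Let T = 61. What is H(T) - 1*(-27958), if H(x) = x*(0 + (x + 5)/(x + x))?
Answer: 27991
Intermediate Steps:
H(x) = 5/2 + x/2 (H(x) = x*(0 + (5 + x)/((2*x))) = x*(0 + (5 + x)*(1/(2*x))) = x*(0 + (5 + x)/(2*x)) = x*((5 + x)/(2*x)) = 5/2 + x/2)
H(T) - 1*(-27958) = (5/2 + (1/2)*61) - 1*(-27958) = (5/2 + 61/2) + 27958 = 33 + 27958 = 27991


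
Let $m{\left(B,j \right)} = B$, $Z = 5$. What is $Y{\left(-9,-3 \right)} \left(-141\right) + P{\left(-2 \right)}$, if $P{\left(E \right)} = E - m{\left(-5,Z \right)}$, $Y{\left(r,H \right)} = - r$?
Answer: $-1266$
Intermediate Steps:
$P{\left(E \right)} = 5 + E$ ($P{\left(E \right)} = E - -5 = E + 5 = 5 + E$)
$Y{\left(-9,-3 \right)} \left(-141\right) + P{\left(-2 \right)} = \left(-1\right) \left(-9\right) \left(-141\right) + \left(5 - 2\right) = 9 \left(-141\right) + 3 = -1269 + 3 = -1266$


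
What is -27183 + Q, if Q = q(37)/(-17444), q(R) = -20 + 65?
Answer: -474180297/17444 ≈ -27183.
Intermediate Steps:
q(R) = 45
Q = -45/17444 (Q = 45/(-17444) = 45*(-1/17444) = -45/17444 ≈ -0.0025797)
-27183 + Q = -27183 - 45/17444 = -474180297/17444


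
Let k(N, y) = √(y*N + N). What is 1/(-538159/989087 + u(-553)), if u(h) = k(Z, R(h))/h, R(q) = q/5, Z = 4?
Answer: -813889355176844485/444978953231669893 + 2163984322974628*I*√685/444978953231669893 ≈ -1.8291 + 0.12728*I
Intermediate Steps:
R(q) = q/5 (R(q) = q*(⅕) = q/5)
k(N, y) = √(N + N*y) (k(N, y) = √(N*y + N) = √(N + N*y))
u(h) = √(4 + 4*h/5)/h (u(h) = √(4*(1 + h/5))/h = √(4 + 4*h/5)/h)
1/(-538159/989087 + u(-553)) = 1/(-538159/989087 + (⅖)*√(25 + 5*(-553))/(-553)) = 1/(-538159*1/989087 + (⅖)*(-1/553)*√(25 - 2765)) = 1/(-538159/989087 + (⅖)*(-1/553)*√(-2740)) = 1/(-538159/989087 + (⅖)*(-1/553)*(2*I*√685)) = 1/(-538159/989087 - 4*I*√685/2765)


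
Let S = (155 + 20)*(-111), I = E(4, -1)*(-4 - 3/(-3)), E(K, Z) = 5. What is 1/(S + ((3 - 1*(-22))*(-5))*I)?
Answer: -1/17550 ≈ -5.6980e-5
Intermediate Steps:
I = -15 (I = 5*(-4 - 3/(-3)) = 5*(-4 - 3*(-⅓)) = 5*(-4 + 1) = 5*(-3) = -15)
S = -19425 (S = 175*(-111) = -19425)
1/(S + ((3 - 1*(-22))*(-5))*I) = 1/(-19425 + ((3 - 1*(-22))*(-5))*(-15)) = 1/(-19425 + ((3 + 22)*(-5))*(-15)) = 1/(-19425 + (25*(-5))*(-15)) = 1/(-19425 - 125*(-15)) = 1/(-19425 + 1875) = 1/(-17550) = -1/17550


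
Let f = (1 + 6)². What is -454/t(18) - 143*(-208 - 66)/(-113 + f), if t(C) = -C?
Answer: -169055/288 ≈ -587.00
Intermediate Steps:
f = 49 (f = 7² = 49)
-454/t(18) - 143*(-208 - 66)/(-113 + f) = -454/((-1*18)) - 143*(-208 - 66)/(-113 + 49) = -454/(-18) - 143/((-64/(-274))) = -454*(-1/18) - 143/((-64*(-1/274))) = 227/9 - 143/32/137 = 227/9 - 143*137/32 = 227/9 - 19591/32 = -169055/288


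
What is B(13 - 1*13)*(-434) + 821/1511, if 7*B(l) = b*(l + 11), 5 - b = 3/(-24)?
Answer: -21122007/6044 ≈ -3494.7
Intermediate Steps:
b = 41/8 (b = 5 - 3/(-24) = 5 - 3*(-1)/24 = 5 - 1*(-⅛) = 5 + ⅛ = 41/8 ≈ 5.1250)
B(l) = 451/56 + 41*l/56 (B(l) = (41*(l + 11)/8)/7 = (41*(11 + l)/8)/7 = (451/8 + 41*l/8)/7 = 451/56 + 41*l/56)
B(13 - 1*13)*(-434) + 821/1511 = (451/56 + 41*(13 - 1*13)/56)*(-434) + 821/1511 = (451/56 + 41*(13 - 13)/56)*(-434) + 821*(1/1511) = (451/56 + (41/56)*0)*(-434) + 821/1511 = (451/56 + 0)*(-434) + 821/1511 = (451/56)*(-434) + 821/1511 = -13981/4 + 821/1511 = -21122007/6044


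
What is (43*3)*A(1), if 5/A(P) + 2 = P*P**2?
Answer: -645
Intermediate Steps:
A(P) = 5/(-2 + P**3) (A(P) = 5/(-2 + P*P**2) = 5/(-2 + P**3))
(43*3)*A(1) = (43*3)*(5/(-2 + 1**3)) = 129*(5/(-2 + 1)) = 129*(5/(-1)) = 129*(5*(-1)) = 129*(-5) = -645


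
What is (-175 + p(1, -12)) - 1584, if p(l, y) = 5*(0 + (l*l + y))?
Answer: -1814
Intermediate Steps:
p(l, y) = 5*y + 5*l² (p(l, y) = 5*(0 + (l² + y)) = 5*(0 + (y + l²)) = 5*(y + l²) = 5*y + 5*l²)
(-175 + p(1, -12)) - 1584 = (-175 + (5*(-12) + 5*1²)) - 1584 = (-175 + (-60 + 5*1)) - 1584 = (-175 + (-60 + 5)) - 1584 = (-175 - 55) - 1584 = -230 - 1584 = -1814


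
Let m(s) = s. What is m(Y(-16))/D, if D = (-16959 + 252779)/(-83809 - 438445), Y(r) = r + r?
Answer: 4178032/58955 ≈ 70.868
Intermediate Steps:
Y(r) = 2*r
D = -117910/261127 (D = 235820/(-522254) = 235820*(-1/522254) = -117910/261127 ≈ -0.45154)
m(Y(-16))/D = (2*(-16))/(-117910/261127) = -32*(-261127/117910) = 4178032/58955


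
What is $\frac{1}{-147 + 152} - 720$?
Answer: $- \frac{3599}{5} \approx -719.8$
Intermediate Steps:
$\frac{1}{-147 + 152} - 720 = \frac{1}{5} - 720 = - \frac{3599}{5}$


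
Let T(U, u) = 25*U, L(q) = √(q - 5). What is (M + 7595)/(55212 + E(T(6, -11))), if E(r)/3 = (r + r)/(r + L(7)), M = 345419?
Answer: 9136403696918/1429104636669 + 4412675*√2/952736424446 ≈ 6.3931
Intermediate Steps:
L(q) = √(-5 + q)
E(r) = 6*r/(r + √2) (E(r) = 3*((r + r)/(r + √(-5 + 7))) = 3*((2*r)/(r + √2)) = 3*(2*r/(r + √2)) = 6*r/(r + √2))
(M + 7595)/(55212 + E(T(6, -11))) = (345419 + 7595)/(55212 + 6*(25*6)/(25*6 + √2)) = 353014/(55212 + 6*150/(150 + √2)) = 353014/(55212 + 900/(150 + √2))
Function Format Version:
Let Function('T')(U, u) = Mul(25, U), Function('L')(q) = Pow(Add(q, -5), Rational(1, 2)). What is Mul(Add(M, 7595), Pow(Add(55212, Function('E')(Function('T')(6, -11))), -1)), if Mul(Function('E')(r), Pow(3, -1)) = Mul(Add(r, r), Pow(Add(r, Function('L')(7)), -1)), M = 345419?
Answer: Add(Rational(9136403696918, 1429104636669), Mul(Rational(4412675, 952736424446), Pow(2, Rational(1, 2)))) ≈ 6.3931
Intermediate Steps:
Function('L')(q) = Pow(Add(-5, q), Rational(1, 2))
Function('E')(r) = Mul(6, r, Pow(Add(r, Pow(2, Rational(1, 2))), -1)) (Function('E')(r) = Mul(3, Mul(Add(r, r), Pow(Add(r, Pow(Add(-5, 7), Rational(1, 2))), -1))) = Mul(3, Mul(Mul(2, r), Pow(Add(r, Pow(2, Rational(1, 2))), -1))) = Mul(3, Mul(2, r, Pow(Add(r, Pow(2, Rational(1, 2))), -1))) = Mul(6, r, Pow(Add(r, Pow(2, Rational(1, 2))), -1)))
Mul(Add(M, 7595), Pow(Add(55212, Function('E')(Function('T')(6, -11))), -1)) = Mul(Add(345419, 7595), Pow(Add(55212, Mul(6, Mul(25, 6), Pow(Add(Mul(25, 6), Pow(2, Rational(1, 2))), -1))), -1)) = Mul(353014, Pow(Add(55212, Mul(6, 150, Pow(Add(150, Pow(2, Rational(1, 2))), -1))), -1)) = Mul(353014, Pow(Add(55212, Mul(900, Pow(Add(150, Pow(2, Rational(1, 2))), -1))), -1))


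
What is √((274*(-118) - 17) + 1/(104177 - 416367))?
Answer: I*√3152817521551090/312190 ≈ 179.86*I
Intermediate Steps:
√((274*(-118) - 17) + 1/(104177 - 416367)) = √((-32332 - 17) + 1/(-312190)) = √(-32349 - 1/312190) = √(-10099034311/312190) = I*√3152817521551090/312190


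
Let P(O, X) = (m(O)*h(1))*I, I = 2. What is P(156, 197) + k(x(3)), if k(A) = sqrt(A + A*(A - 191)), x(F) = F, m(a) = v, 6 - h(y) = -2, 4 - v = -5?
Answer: 144 + I*sqrt(561) ≈ 144.0 + 23.685*I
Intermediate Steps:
v = 9 (v = 4 - 1*(-5) = 4 + 5 = 9)
h(y) = 8 (h(y) = 6 - 1*(-2) = 6 + 2 = 8)
m(a) = 9
k(A) = sqrt(A + A*(-191 + A))
P(O, X) = 144 (P(O, X) = (9*8)*2 = 72*2 = 144)
P(156, 197) + k(x(3)) = 144 + sqrt(3*(-190 + 3)) = 144 + sqrt(3*(-187)) = 144 + sqrt(-561) = 144 + I*sqrt(561)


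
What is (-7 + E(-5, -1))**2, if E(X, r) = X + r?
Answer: 169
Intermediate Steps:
(-7 + E(-5, -1))**2 = (-7 + (-5 - 1))**2 = (-7 - 6)**2 = (-13)**2 = 169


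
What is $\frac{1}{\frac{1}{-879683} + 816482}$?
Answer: $\frac{879683}{718245335205} \approx 1.2248 \cdot 10^{-6}$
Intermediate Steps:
$\frac{1}{\frac{1}{-879683} + 816482} = \frac{1}{- \frac{1}{879683} + 816482} = \frac{1}{\frac{718245335205}{879683}} = \frac{879683}{718245335205}$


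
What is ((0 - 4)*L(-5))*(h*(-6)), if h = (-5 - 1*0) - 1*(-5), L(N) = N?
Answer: 0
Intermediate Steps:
h = 0 (h = (-5 + 0) + 5 = -5 + 5 = 0)
((0 - 4)*L(-5))*(h*(-6)) = ((0 - 4)*(-5))*(0*(-6)) = -4*(-5)*0 = 20*0 = 0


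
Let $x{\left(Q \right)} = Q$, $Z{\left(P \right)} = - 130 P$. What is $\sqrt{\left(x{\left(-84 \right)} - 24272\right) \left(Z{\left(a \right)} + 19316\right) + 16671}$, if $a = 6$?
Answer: $i \sqrt{451446145} \approx 21247.0 i$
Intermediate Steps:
$\sqrt{\left(x{\left(-84 \right)} - 24272\right) \left(Z{\left(a \right)} + 19316\right) + 16671} = \sqrt{\left(-84 - 24272\right) \left(\left(-130\right) 6 + 19316\right) + 16671} = \sqrt{- 24356 \left(-780 + 19316\right) + 16671} = \sqrt{\left(-24356\right) 18536 + 16671} = \sqrt{-451462816 + 16671} = \sqrt{-451446145} = i \sqrt{451446145}$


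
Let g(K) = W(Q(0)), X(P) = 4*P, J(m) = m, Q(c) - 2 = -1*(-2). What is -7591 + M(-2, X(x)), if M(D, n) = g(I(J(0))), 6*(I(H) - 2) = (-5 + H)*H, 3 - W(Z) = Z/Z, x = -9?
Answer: -7589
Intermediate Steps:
Q(c) = 4 (Q(c) = 2 - 1*(-2) = 2 + 2 = 4)
W(Z) = 2 (W(Z) = 3 - Z/Z = 3 - 1*1 = 3 - 1 = 2)
I(H) = 2 + H*(-5 + H)/6 (I(H) = 2 + ((-5 + H)*H)/6 = 2 + (H*(-5 + H))/6 = 2 + H*(-5 + H)/6)
g(K) = 2
M(D, n) = 2
-7591 + M(-2, X(x)) = -7591 + 2 = -7589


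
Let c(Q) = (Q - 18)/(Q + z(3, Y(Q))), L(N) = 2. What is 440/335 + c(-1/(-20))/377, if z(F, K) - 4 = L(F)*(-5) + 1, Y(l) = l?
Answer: 3308477/2500641 ≈ 1.3231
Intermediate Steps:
z(F, K) = -5 (z(F, K) = 4 + (2*(-5) + 1) = 4 + (-10 + 1) = 4 - 9 = -5)
c(Q) = (-18 + Q)/(-5 + Q) (c(Q) = (Q - 18)/(Q - 5) = (-18 + Q)/(-5 + Q))
440/335 + c(-1/(-20))/377 = 440/335 + ((-18 - 1/(-20))/(-5 - 1/(-20)))/377 = 440*(1/335) + ((-18 - 1*(-1/20))/(-5 - 1*(-1/20)))*(1/377) = 88/67 + ((-18 + 1/20)/(-5 + 1/20))*(1/377) = 88/67 + (-359/20/(-99/20))*(1/377) = 88/67 - 20/99*(-359/20)*(1/377) = 88/67 + (359/99)*(1/377) = 88/67 + 359/37323 = 3308477/2500641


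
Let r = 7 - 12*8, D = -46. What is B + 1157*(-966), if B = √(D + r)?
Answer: -1117662 + 3*I*√15 ≈ -1.1177e+6 + 11.619*I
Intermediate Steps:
r = -89 (r = 7 - 96 = -89)
B = 3*I*√15 (B = √(-46 - 89) = √(-135) = 3*I*√15 ≈ 11.619*I)
B + 1157*(-966) = 3*I*√15 + 1157*(-966) = 3*I*√15 - 1117662 = -1117662 + 3*I*√15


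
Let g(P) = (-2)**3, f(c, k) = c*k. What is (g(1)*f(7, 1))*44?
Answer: -2464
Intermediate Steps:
g(P) = -8
(g(1)*f(7, 1))*44 = -56*44 = -2464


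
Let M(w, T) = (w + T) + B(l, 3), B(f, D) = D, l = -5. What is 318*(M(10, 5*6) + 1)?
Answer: 13992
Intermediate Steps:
M(w, T) = 3 + T + w (M(w, T) = (w + T) + 3 = (T + w) + 3 = 3 + T + w)
318*(M(10, 5*6) + 1) = 318*((3 + 5*6 + 10) + 1) = 318*((3 + 30 + 10) + 1) = 318*(43 + 1) = 318*44 = 13992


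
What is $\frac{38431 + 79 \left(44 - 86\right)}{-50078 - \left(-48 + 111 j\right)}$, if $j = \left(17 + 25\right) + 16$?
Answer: $- \frac{35113}{56468} \approx -0.62182$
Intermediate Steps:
$j = 58$ ($j = 42 + 16 = 58$)
$\frac{38431 + 79 \left(44 - 86\right)}{-50078 - \left(-48 + 111 j\right)} = \frac{38431 + 79 \left(44 - 86\right)}{-50078 + \left(48 - 6438\right)} = \frac{38431 + 79 \left(-42\right)}{-50078 + \left(48 - 6438\right)} = \frac{38431 - 3318}{-50078 - 6390} = \frac{35113}{-56468} = 35113 \left(- \frac{1}{56468}\right) = - \frac{35113}{56468}$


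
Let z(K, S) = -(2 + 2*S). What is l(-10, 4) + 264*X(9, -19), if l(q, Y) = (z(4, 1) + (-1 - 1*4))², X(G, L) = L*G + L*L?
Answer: 50241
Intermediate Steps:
z(K, S) = -2 - 2*S (z(K, S) = -(2 + 2*S) = -2*(1 + S) = -2 - 2*S)
X(G, L) = L² + G*L (X(G, L) = G*L + L² = L² + G*L)
l(q, Y) = 81 (l(q, Y) = ((-2 - 2*1) + (-1 - 1*4))² = ((-2 - 2) + (-1 - 4))² = (-4 - 5)² = (-9)² = 81)
l(-10, 4) + 264*X(9, -19) = 81 + 264*(-19*(9 - 19)) = 81 + 264*(-19*(-10)) = 81 + 264*190 = 81 + 50160 = 50241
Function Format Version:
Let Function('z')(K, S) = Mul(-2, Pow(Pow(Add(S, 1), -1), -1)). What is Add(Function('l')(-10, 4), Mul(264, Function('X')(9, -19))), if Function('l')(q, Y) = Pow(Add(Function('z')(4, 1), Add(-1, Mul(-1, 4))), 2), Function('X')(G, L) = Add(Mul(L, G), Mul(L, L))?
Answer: 50241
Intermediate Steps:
Function('z')(K, S) = Add(-2, Mul(-2, S)) (Function('z')(K, S) = Mul(-2, Pow(Pow(Add(1, S), -1), -1)) = Mul(-2, Add(1, S)) = Add(-2, Mul(-2, S)))
Function('X')(G, L) = Add(Pow(L, 2), Mul(G, L)) (Function('X')(G, L) = Add(Mul(G, L), Pow(L, 2)) = Add(Pow(L, 2), Mul(G, L)))
Function('l')(q, Y) = 81 (Function('l')(q, Y) = Pow(Add(Add(-2, Mul(-2, 1)), Add(-1, Mul(-1, 4))), 2) = Pow(Add(Add(-2, -2), Add(-1, -4)), 2) = Pow(Add(-4, -5), 2) = Pow(-9, 2) = 81)
Add(Function('l')(-10, 4), Mul(264, Function('X')(9, -19))) = Add(81, Mul(264, Mul(-19, Add(9, -19)))) = Add(81, Mul(264, Mul(-19, -10))) = Add(81, Mul(264, 190)) = Add(81, 50160) = 50241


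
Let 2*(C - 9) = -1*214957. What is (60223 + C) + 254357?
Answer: 414221/2 ≈ 2.0711e+5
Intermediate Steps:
C = -214939/2 (C = 9 + (-1*214957)/2 = 9 + (1/2)*(-214957) = 9 - 214957/2 = -214939/2 ≈ -1.0747e+5)
(60223 + C) + 254357 = (60223 - 214939/2) + 254357 = -94493/2 + 254357 = 414221/2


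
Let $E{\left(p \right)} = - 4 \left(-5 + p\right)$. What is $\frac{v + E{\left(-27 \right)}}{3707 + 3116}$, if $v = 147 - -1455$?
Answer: $\frac{1730}{6823} \approx 0.25355$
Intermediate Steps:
$v = 1602$ ($v = 147 + 1455 = 1602$)
$E{\left(p \right)} = 20 - 4 p$
$\frac{v + E{\left(-27 \right)}}{3707 + 3116} = \frac{1602 + \left(20 - -108\right)}{3707 + 3116} = \frac{1602 + \left(20 + 108\right)}{6823} = \left(1602 + 128\right) \frac{1}{6823} = 1730 \cdot \frac{1}{6823} = \frac{1730}{6823}$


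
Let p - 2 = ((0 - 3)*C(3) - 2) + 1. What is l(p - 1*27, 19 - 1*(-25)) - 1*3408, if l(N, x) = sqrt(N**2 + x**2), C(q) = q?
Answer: -3408 + sqrt(3161) ≈ -3351.8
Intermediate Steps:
p = -8 (p = 2 + (((0 - 3)*3 - 2) + 1) = 2 + ((-3*3 - 2) + 1) = 2 + ((-9 - 2) + 1) = 2 + (-11 + 1) = 2 - 10 = -8)
l(p - 1*27, 19 - 1*(-25)) - 1*3408 = sqrt((-8 - 1*27)**2 + (19 - 1*(-25))**2) - 1*3408 = sqrt((-8 - 27)**2 + (19 + 25)**2) - 3408 = sqrt((-35)**2 + 44**2) - 3408 = sqrt(1225 + 1936) - 3408 = sqrt(3161) - 3408 = -3408 + sqrt(3161)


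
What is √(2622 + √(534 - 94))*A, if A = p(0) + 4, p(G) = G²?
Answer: 4*√(2622 + 2*√110) ≈ 205.64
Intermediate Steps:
A = 4 (A = 0² + 4 = 0 + 4 = 4)
√(2622 + √(534 - 94))*A = √(2622 + √(534 - 94))*4 = √(2622 + √440)*4 = √(2622 + 2*√110)*4 = 4*√(2622 + 2*√110)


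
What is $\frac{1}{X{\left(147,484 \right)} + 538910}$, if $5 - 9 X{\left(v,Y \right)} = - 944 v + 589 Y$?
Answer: $\frac{9}{4703887} \approx 1.9133 \cdot 10^{-6}$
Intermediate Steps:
$X{\left(v,Y \right)} = \frac{5}{9} - \frac{589 Y}{9} + \frac{944 v}{9}$ ($X{\left(v,Y \right)} = \frac{5}{9} - \frac{- 944 v + 589 Y}{9} = \frac{5}{9} - \left(- \frac{944 v}{9} + \frac{589 Y}{9}\right) = \frac{5}{9} - \frac{589 Y}{9} + \frac{944 v}{9}$)
$\frac{1}{X{\left(147,484 \right)} + 538910} = \frac{1}{\left(\frac{5}{9} - \frac{285076}{9} + \frac{944}{9} \cdot 147\right) + 538910} = \frac{1}{\left(\frac{5}{9} - \frac{285076}{9} + \frac{46256}{3}\right) + 538910} = \frac{1}{- \frac{146303}{9} + 538910} = \frac{1}{\frac{4703887}{9}} = \frac{9}{4703887}$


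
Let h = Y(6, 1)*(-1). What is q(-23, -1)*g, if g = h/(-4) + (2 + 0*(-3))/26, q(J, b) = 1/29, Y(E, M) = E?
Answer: 41/754 ≈ 0.054377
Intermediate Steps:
h = -6 (h = 6*(-1) = -6)
q(J, b) = 1/29
g = 41/26 (g = -6/(-4) + (2 + 0*(-3))/26 = -6*(-1/4) + (2 + 0)*(1/26) = 3/2 + 2*(1/26) = 3/2 + 1/13 = 41/26 ≈ 1.5769)
q(-23, -1)*g = (1/29)*(41/26) = 41/754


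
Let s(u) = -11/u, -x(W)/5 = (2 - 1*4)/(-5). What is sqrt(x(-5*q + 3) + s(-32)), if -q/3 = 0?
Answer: I*sqrt(106)/8 ≈ 1.287*I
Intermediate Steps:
q = 0 (q = -3*0 = 0)
x(W) = -2 (x(W) = -5*(2 - 1*4)/(-5) = -(-1)*(2 - 4) = -(-1)*(-2) = -5*2/5 = -2)
sqrt(x(-5*q + 3) + s(-32)) = sqrt(-2 - 11/(-32)) = sqrt(-2 - 11*(-1/32)) = sqrt(-2 + 11/32) = sqrt(-53/32) = I*sqrt(106)/8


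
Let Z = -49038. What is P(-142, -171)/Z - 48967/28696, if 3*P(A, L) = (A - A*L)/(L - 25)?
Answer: -176579024219/103428791928 ≈ -1.7073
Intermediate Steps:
P(A, L) = (A - A*L)/(3*(-25 + L)) (P(A, L) = ((A - A*L)/(L - 25))/3 = ((A - A*L)/(-25 + L))/3 = (A - A*L)/(3*(-25 + L)))
P(-142, -171)/Z - 48967/28696 = ((⅓)*(-142)*(1 - 1*(-171))/(-25 - 171))/(-49038) - 48967/28696 = ((⅓)*(-142)*(1 + 171)/(-196))*(-1/49038) - 48967*1/28696 = ((⅓)*(-142)*(-1/196)*172)*(-1/49038) - 48967/28696 = (6106/147)*(-1/49038) - 48967/28696 = -3053/3604293 - 48967/28696 = -176579024219/103428791928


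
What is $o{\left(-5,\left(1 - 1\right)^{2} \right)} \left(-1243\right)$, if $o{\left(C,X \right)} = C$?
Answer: $6215$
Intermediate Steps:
$o{\left(-5,\left(1 - 1\right)^{2} \right)} \left(-1243\right) = \left(-5\right) \left(-1243\right) = 6215$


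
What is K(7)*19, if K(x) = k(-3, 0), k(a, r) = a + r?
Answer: -57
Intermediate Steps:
K(x) = -3 (K(x) = -3 + 0 = -3)
K(7)*19 = -3*19 = -57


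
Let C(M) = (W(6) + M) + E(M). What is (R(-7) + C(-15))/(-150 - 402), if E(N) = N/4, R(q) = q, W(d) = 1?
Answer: 33/736 ≈ 0.044837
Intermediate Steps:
E(N) = N/4 (E(N) = N*(1/4) = N/4)
C(M) = 1 + 5*M/4 (C(M) = (1 + M) + M/4 = 1 + 5*M/4)
(R(-7) + C(-15))/(-150 - 402) = (-7 + (1 + (5/4)*(-15)))/(-150 - 402) = (-7 + (1 - 75/4))/(-552) = (-7 - 71/4)*(-1/552) = -99/4*(-1/552) = 33/736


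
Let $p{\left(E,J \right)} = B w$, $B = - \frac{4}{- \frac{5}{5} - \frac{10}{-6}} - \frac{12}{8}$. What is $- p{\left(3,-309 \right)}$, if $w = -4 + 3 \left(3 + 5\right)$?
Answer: $150$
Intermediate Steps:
$w = 20$ ($w = -4 + 3 \cdot 8 = -4 + 24 = 20$)
$B = - \frac{15}{2}$ ($B = - \frac{4}{\left(-5\right) \frac{1}{5} - - \frac{5}{3}} - \frac{3}{2} = - \frac{4}{-1 + \frac{5}{3}} - \frac{3}{2} = - \frac{4}{\frac{2}{3}} - \frac{3}{2} = \left(-4\right) \frac{3}{2} - \frac{3}{2} = -6 - \frac{3}{2} = - \frac{15}{2} \approx -7.5$)
$p{\left(E,J \right)} = -150$ ($p{\left(E,J \right)} = \left(- \frac{15}{2}\right) 20 = -150$)
$- p{\left(3,-309 \right)} = \left(-1\right) \left(-150\right) = 150$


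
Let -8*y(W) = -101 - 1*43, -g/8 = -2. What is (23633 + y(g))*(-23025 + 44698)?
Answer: 512588123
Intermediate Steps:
g = 16 (g = -8*(-2) = 16)
y(W) = 18 (y(W) = -(-101 - 1*43)/8 = -(-101 - 43)/8 = -⅛*(-144) = 18)
(23633 + y(g))*(-23025 + 44698) = (23633 + 18)*(-23025 + 44698) = 23651*21673 = 512588123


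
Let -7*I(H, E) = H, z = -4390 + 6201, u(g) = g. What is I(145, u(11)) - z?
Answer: -12822/7 ≈ -1831.7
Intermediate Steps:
z = 1811
I(H, E) = -H/7
I(145, u(11)) - z = -⅐*145 - 1*1811 = -145/7 - 1811 = -12822/7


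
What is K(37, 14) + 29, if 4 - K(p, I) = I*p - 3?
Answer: -482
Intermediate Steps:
K(p, I) = 7 - I*p (K(p, I) = 4 - (I*p - 3) = 4 - (-3 + I*p) = 4 + (3 - I*p) = 7 - I*p)
K(37, 14) + 29 = (7 - 1*14*37) + 29 = (7 - 518) + 29 = -511 + 29 = -482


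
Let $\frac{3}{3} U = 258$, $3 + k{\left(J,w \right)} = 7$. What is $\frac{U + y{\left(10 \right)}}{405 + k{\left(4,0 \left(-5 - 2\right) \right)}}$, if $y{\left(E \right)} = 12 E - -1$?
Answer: $\frac{379}{409} \approx 0.92665$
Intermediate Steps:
$k{\left(J,w \right)} = 4$ ($k{\left(J,w \right)} = -3 + 7 = 4$)
$U = 258$
$y{\left(E \right)} = 1 + 12 E$ ($y{\left(E \right)} = 12 E + 1 = 1 + 12 E$)
$\frac{U + y{\left(10 \right)}}{405 + k{\left(4,0 \left(-5 - 2\right) \right)}} = \frac{258 + \left(1 + 12 \cdot 10\right)}{405 + 4} = \frac{258 + \left(1 + 120\right)}{409} = \left(258 + 121\right) \frac{1}{409} = 379 \cdot \frac{1}{409} = \frac{379}{409}$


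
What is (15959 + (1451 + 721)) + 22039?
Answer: 40170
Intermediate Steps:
(15959 + (1451 + 721)) + 22039 = (15959 + 2172) + 22039 = 18131 + 22039 = 40170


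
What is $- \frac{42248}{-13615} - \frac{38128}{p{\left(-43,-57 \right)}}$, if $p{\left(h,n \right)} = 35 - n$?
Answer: $- \frac{128806476}{313145} \approx -411.33$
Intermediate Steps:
$- \frac{42248}{-13615} - \frac{38128}{p{\left(-43,-57 \right)}} = - \frac{42248}{-13615} - \frac{38128}{35 - -57} = \left(-42248\right) \left(- \frac{1}{13615}\right) - \frac{38128}{35 + 57} = \frac{42248}{13615} - \frac{38128}{92} = \frac{42248}{13615} - \frac{9532}{23} = - \frac{128806476}{313145}$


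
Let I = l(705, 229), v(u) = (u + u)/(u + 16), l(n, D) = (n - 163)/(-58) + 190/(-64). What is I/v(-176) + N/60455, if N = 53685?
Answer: -581215989/123424928 ≈ -4.7091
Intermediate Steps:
l(n, D) = -147/928 - n/58 (l(n, D) = (-163 + n)*(-1/58) + 190*(-1/64) = (163/58 - n/58) - 95/32 = -147/928 - n/58)
v(u) = 2*u/(16 + u) (v(u) = (2*u)/(16 + u) = 2*u/(16 + u))
I = -11427/928 (I = -147/928 - 1/58*705 = -147/928 - 705/58 = -11427/928 ≈ -12.314)
I/v(-176) + N/60455 = -11427/(928*(2*(-176)/(16 - 176))) + 53685/60455 = -11427/(928*(2*(-176)/(-160))) + 53685*(1/60455) = -11427/(928*(2*(-176)*(-1/160))) + 10737/12091 = -11427/(928*11/5) + 10737/12091 = -11427/928*5/11 + 10737/12091 = -57135/10208 + 10737/12091 = -581215989/123424928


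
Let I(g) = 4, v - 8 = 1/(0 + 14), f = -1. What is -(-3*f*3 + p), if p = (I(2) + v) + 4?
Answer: -351/14 ≈ -25.071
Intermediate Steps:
v = 113/14 (v = 8 + 1/(0 + 14) = 8 + 1/14 = 113/14 ≈ 8.0714)
p = 225/14 (p = (4 + 113/14) + 4 = 169/14 + 4 = 225/14 ≈ 16.071)
-(-3*f*3 + p) = -(-3*(-1)*3 + 225/14) = -(3*3 + 225/14) = -(9 + 225/14) = -1*351/14 = -351/14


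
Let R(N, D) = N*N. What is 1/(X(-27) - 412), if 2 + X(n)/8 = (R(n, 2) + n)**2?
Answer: 1/3942004 ≈ 2.5368e-7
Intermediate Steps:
R(N, D) = N**2
X(n) = -16 + 8*(n + n**2)**2 (X(n) = -16 + 8*(n**2 + n)**2 = -16 + 8*(n + n**2)**2)
1/(X(-27) - 412) = 1/((-16 + 8*(-27)**2*(1 - 27)**2) - 412) = 1/((-16 + 8*729*(-26)**2) - 412) = 1/((-16 + 8*729*676) - 412) = 1/((-16 + 3942432) - 412) = 1/(3942416 - 412) = 1/3942004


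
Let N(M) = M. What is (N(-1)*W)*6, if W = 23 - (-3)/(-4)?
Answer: -267/2 ≈ -133.50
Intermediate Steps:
W = 89/4 (W = 23 - (-3)*(-1)/4 = 23 - 1*¾ = 23 - ¾ = 89/4 ≈ 22.250)
(N(-1)*W)*6 = -1*89/4*6 = -89/4*6 = -267/2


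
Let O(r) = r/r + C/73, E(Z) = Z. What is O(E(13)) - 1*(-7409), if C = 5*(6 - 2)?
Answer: 540950/73 ≈ 7410.3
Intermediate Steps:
C = 20 (C = 5*4 = 20)
O(r) = 93/73 (O(r) = r/r + 20/73 = 1 + 20*(1/73) = 1 + 20/73 = 93/73)
O(E(13)) - 1*(-7409) = 93/73 - 1*(-7409) = 93/73 + 7409 = 540950/73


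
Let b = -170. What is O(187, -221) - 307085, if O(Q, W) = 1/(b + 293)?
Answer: -37771454/123 ≈ -3.0709e+5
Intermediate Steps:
O(Q, W) = 1/123 (O(Q, W) = 1/(-170 + 293) = 1/123)
O(187, -221) - 307085 = 1/123 - 307085 = -37771454/123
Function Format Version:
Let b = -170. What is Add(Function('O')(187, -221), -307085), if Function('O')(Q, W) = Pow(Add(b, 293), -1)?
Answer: Rational(-37771454, 123) ≈ -3.0709e+5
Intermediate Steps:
Function('O')(Q, W) = Rational(1, 123) (Function('O')(Q, W) = Pow(Add(-170, 293), -1) = Pow(123, -1) = Rational(1, 123))
Add(Function('O')(187, -221), -307085) = Add(Rational(1, 123), -307085) = Rational(-37771454, 123)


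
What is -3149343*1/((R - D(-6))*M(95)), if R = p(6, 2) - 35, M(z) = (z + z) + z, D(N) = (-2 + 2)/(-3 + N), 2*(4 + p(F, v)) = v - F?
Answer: 1049781/3895 ≈ 269.52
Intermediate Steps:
p(F, v) = -4 + v/2 - F/2 (p(F, v) = -4 + (v - F)/2 = -4 + (v/2 - F/2) = -4 + v/2 - F/2)
D(N) = 0 (D(N) = 0/(-3 + N) = 0)
M(z) = 3*z (M(z) = 2*z + z = 3*z)
R = -41 (R = (-4 + (½)*2 - ½*6) - 35 = (-4 + 1 - 3) - 35 = -6 - 35 = -41)
-3149343*1/((R - D(-6))*M(95)) = -3149343*1/(285*(-41 - 1*0)) = -3149343*1/(285*(-41 + 0)) = -3149343/((-41*285)) = -3149343/(-11685) = -3149343*(-1/11685) = 1049781/3895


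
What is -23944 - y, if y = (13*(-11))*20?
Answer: -21084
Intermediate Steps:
y = -2860 (y = -143*20 = -2860)
-23944 - y = -23944 - 1*(-2860) = -23944 + 2860 = -21084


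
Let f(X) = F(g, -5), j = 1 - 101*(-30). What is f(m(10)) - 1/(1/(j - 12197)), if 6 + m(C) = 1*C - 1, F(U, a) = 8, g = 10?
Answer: 9174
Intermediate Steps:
m(C) = -7 + C (m(C) = -6 + (1*C - 1) = -6 + (C - 1) = -6 + (-1 + C) = -7 + C)
j = 3031 (j = 1 + 3030 = 3031)
f(X) = 8
f(m(10)) - 1/(1/(j - 12197)) = 8 - 1/(1/(3031 - 12197)) = 8 - 1/(1/(-9166)) = 8 - 1/(-1/9166) = 8 - 1*(-9166) = 8 + 9166 = 9174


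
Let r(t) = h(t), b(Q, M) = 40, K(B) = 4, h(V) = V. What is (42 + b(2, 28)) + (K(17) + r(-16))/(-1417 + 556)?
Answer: 23538/287 ≈ 82.014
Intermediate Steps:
r(t) = t
(42 + b(2, 28)) + (K(17) + r(-16))/(-1417 + 556) = (42 + 40) + (4 - 16)/(-1417 + 556) = 82 - 12/(-861) = 82 - 12*(-1/861) = 82 + 4/287 = 23538/287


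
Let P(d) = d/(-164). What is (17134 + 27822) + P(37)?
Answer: 7372747/164 ≈ 44956.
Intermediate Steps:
P(d) = -d/164 (P(d) = d*(-1/164) = -d/164)
(17134 + 27822) + P(37) = (17134 + 27822) - 1/164*37 = 44956 - 37/164 = 7372747/164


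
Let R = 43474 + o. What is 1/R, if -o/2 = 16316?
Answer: 1/10842 ≈ 9.2234e-5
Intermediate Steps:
o = -32632 (o = -2*16316 = -32632)
R = 10842 (R = 43474 - 32632 = 10842)
1/R = 1/10842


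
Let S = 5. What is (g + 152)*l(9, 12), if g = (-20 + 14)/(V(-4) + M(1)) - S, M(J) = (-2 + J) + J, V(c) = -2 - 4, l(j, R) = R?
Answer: 1776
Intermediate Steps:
V(c) = -6
M(J) = -2 + 2*J
g = -4 (g = (-20 + 14)/(-6 + (-2 + 2*1)) - 1*5 = -6/(-6 + (-2 + 2)) - 5 = -6/(-6 + 0) - 5 = -6/(-6) - 5 = -6*(-1/6) - 5 = 1 - 5 = -4)
(g + 152)*l(9, 12) = (-4 + 152)*12 = 148*12 = 1776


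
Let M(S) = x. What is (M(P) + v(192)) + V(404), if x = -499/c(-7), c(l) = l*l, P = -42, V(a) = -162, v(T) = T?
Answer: 971/49 ≈ 19.816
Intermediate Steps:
c(l) = l**2
x = -499/49 (x = -499/((-7)**2) = -499/49 ≈ -10.184)
M(S) = -499/49
(M(P) + v(192)) + V(404) = (-499/49 + 192) - 162 = 8909/49 - 162 = 971/49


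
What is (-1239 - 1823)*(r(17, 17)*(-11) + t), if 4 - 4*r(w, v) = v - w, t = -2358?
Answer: 7253878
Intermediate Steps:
r(w, v) = 1 - v/4 + w/4 (r(w, v) = 1 - (v - w)/4 = 1 + (-v/4 + w/4) = 1 - v/4 + w/4)
(-1239 - 1823)*(r(17, 17)*(-11) + t) = (-1239 - 1823)*((1 - ¼*17 + (¼)*17)*(-11) - 2358) = -3062*((1 - 17/4 + 17/4)*(-11) - 2358) = -3062*(1*(-11) - 2358) = -3062*(-11 - 2358) = -3062*(-2369) = 7253878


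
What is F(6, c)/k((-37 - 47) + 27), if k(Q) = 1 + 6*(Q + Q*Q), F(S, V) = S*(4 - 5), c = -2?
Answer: -6/19153 ≈ -0.00031327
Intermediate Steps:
F(S, V) = -S (F(S, V) = S*(-1) = -S)
k(Q) = 1 + 6*Q + 6*Q² (k(Q) = 1 + 6*(Q + Q²) = 1 + (6*Q + 6*Q²) = 1 + 6*Q + 6*Q²)
F(6, c)/k((-37 - 47) + 27) = (-1*6)/(1 + 6*((-37 - 47) + 27) + 6*((-37 - 47) + 27)²) = -6/(1 + 6*(-84 + 27) + 6*(-84 + 27)²) = -6/(1 + 6*(-57) + 6*(-57)²) = -6/(1 - 342 + 6*3249) = -6/(1 - 342 + 19494) = -6/19153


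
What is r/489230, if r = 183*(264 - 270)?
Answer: -549/244615 ≈ -0.0022443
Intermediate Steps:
r = -1098 (r = 183*(-6) = -1098)
r/489230 = -1098/489230 = -1098*1/489230 = -549/244615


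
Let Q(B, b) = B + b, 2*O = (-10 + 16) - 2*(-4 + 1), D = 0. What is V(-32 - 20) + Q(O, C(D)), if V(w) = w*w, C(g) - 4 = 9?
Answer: 2723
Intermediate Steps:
C(g) = 13 (C(g) = 4 + 9 = 13)
V(w) = w²
O = 6 (O = ((-10 + 16) - 2*(-4 + 1))/2 = (6 - 2*(-3))/2 = (6 + 6)/2 = (½)*12 = 6)
V(-32 - 20) + Q(O, C(D)) = (-32 - 20)² + (6 + 13) = (-52)² + 19 = 2704 + 19 = 2723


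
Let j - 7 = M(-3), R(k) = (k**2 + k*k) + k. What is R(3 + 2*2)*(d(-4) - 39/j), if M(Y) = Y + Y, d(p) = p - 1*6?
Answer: -5145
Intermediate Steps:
d(p) = -6 + p (d(p) = p - 6 = -6 + p)
R(k) = k + 2*k**2 (R(k) = (k**2 + k**2) + k = 2*k**2 + k = k + 2*k**2)
M(Y) = 2*Y
j = 1 (j = 7 + 2*(-3) = 7 - 6 = 1)
R(3 + 2*2)*(d(-4) - 39/j) = ((3 + 2*2)*(1 + 2*(3 + 2*2)))*((-6 - 4) - 39/1) = ((3 + 4)*(1 + 2*(3 + 4)))*(-10 - 39*1) = (7*(1 + 2*7))*(-10 - 39) = (7*(1 + 14))*(-49) = (7*15)*(-49) = 105*(-49) = -5145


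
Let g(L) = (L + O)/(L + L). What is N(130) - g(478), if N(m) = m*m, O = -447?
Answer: 16156369/956 ≈ 16900.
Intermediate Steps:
N(m) = m²
g(L) = (-447 + L)/(2*L) (g(L) = (L - 447)/(L + L) = (-447 + L)/((2*L)) = (-447 + L)*(1/(2*L)) = (-447 + L)/(2*L))
N(130) - g(478) = 130² - (-447 + 478)/(2*478) = 16900 - 31/(2*478) = 16900 - 1*31/956 = 16900 - 31/956 = 16156369/956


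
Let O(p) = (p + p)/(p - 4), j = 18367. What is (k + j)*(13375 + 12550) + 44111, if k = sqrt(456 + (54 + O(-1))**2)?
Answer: 476208586 + 10370*sqrt(21346) ≈ 4.7772e+8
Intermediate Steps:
O(p) = 2*p/(-4 + p) (O(p) = (2*p)/(-4 + p) = 2*p/(-4 + p))
k = 2*sqrt(21346)/5 (k = sqrt(456 + (54 + 2*(-1)/(-4 - 1))**2) = sqrt(456 + (54 + 2*(-1)/(-5))**2) = sqrt(456 + (54 + 2*(-1)*(-1/5))**2) = sqrt(456 + (54 + 2/5)**2) = sqrt(456 + (272/5)**2) = sqrt(456 + 73984/25) = sqrt(85384/25) = 2*sqrt(21346)/5 ≈ 58.441)
(k + j)*(13375 + 12550) + 44111 = (2*sqrt(21346)/5 + 18367)*(13375 + 12550) + 44111 = (18367 + 2*sqrt(21346)/5)*25925 + 44111 = (476164475 + 10370*sqrt(21346)) + 44111 = 476208586 + 10370*sqrt(21346)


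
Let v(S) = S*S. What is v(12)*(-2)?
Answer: -288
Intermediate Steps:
v(S) = S**2
v(12)*(-2) = 12**2*(-2) = 144*(-2) = -288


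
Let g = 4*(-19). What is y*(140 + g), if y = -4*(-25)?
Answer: 6400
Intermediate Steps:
y = 100
g = -76
y*(140 + g) = 100*(140 - 76) = 100*64 = 6400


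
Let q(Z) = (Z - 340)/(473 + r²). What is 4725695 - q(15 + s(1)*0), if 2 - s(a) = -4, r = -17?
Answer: 3600979915/762 ≈ 4.7257e+6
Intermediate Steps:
s(a) = 6 (s(a) = 2 - 1*(-4) = 2 + 4 = 6)
q(Z) = -170/381 + Z/762 (q(Z) = (Z - 340)/(473 + (-17)²) = (-340 + Z)/(473 + 289) = (-340 + Z)/762 = (-340 + Z)*(1/762) = -170/381 + Z/762)
4725695 - q(15 + s(1)*0) = 4725695 - (-170/381 + (15 + 6*0)/762) = 4725695 - (-170/381 + (15 + 0)/762) = 4725695 - (-170/381 + (1/762)*15) = 4725695 - (-170/381 + 5/254) = 4725695 - 1*(-325/762) = 4725695 + 325/762 = 3600979915/762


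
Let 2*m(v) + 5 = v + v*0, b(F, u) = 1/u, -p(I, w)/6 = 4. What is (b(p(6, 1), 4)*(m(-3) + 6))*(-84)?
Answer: -42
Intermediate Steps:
p(I, w) = -24 (p(I, w) = -6*4 = -24)
m(v) = -5/2 + v/2 (m(v) = -5/2 + (v + v*0)/2 = -5/2 + (v + 0)/2 = -5/2 + v/2)
(b(p(6, 1), 4)*(m(-3) + 6))*(-84) = (((-5/2 + (½)*(-3)) + 6)/4)*(-84) = (((-5/2 - 3/2) + 6)/4)*(-84) = ((-4 + 6)/4)*(-84) = ((¼)*2)*(-84) = (½)*(-84) = -42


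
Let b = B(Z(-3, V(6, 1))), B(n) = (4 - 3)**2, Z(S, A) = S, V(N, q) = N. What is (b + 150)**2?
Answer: 22801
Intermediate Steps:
B(n) = 1 (B(n) = 1**2 = 1)
b = 1
(b + 150)**2 = (1 + 150)**2 = 151**2 = 22801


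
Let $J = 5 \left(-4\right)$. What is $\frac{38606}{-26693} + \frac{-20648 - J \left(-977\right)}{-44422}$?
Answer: $- \frac{321108724}{592878223} \approx -0.54161$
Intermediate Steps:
$J = -20$
$\frac{38606}{-26693} + \frac{-20648 - J \left(-977\right)}{-44422} = \frac{38606}{-26693} + \frac{-20648 - \left(-20\right) \left(-977\right)}{-44422} = 38606 \left(- \frac{1}{26693}\right) + \left(-20648 - 19540\right) \left(- \frac{1}{44422}\right) = - \frac{38606}{26693} + \left(-20648 - 19540\right) \left(- \frac{1}{44422}\right) = - \frac{38606}{26693} - - \frac{20094}{22211} = - \frac{38606}{26693} + \frac{20094}{22211} = - \frac{321108724}{592878223}$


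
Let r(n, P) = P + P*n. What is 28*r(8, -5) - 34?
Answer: -1294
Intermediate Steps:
28*r(8, -5) - 34 = 28*(-5*(1 + 8)) - 34 = 28*(-5*9) - 34 = 28*(-45) - 34 = -1260 - 34 = -1294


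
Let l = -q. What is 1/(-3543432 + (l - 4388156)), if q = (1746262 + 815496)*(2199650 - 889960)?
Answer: -1/3355116766608 ≈ -2.9805e-13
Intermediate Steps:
q = 3355108835020 (q = 2561758*1309690 = 3355108835020)
l = -3355108835020 (l = -1*3355108835020 = -3355108835020)
1/(-3543432 + (l - 4388156)) = 1/(-3543432 + (-3355108835020 - 4388156)) = 1/(-3543432 - 3355113223176) = 1/(-3355116766608) = -1/3355116766608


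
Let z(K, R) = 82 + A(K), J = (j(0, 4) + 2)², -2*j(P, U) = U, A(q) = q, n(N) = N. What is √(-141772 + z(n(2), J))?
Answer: 2*I*√35422 ≈ 376.41*I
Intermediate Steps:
j(P, U) = -U/2
J = 0 (J = (-½*4 + 2)² = (-2 + 2)² = 0² = 0)
z(K, R) = 82 + K
√(-141772 + z(n(2), J)) = √(-141772 + (82 + 2)) = √(-141772 + 84) = √(-141688) = 2*I*√35422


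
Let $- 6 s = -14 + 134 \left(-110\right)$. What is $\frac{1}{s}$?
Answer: $\frac{1}{2459} \approx 0.00040667$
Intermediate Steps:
$s = 2459$ ($s = - \frac{-14 + 134 \left(-110\right)}{6} = - \frac{-14 - 14740}{6} = \left(- \frac{1}{6}\right) \left(-14754\right) = 2459$)
$\frac{1}{s} = \frac{1}{2459}$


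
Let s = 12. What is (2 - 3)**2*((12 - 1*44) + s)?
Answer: -20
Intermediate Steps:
(2 - 3)**2*((12 - 1*44) + s) = (2 - 3)**2*((12 - 1*44) + 12) = (-1)**2*((12 - 44) + 12) = 1*(-32 + 12) = 1*(-20) = -20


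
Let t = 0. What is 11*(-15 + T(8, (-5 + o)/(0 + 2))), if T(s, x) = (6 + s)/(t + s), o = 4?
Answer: -583/4 ≈ -145.75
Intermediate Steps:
T(s, x) = (6 + s)/s (T(s, x) = (6 + s)/(0 + s) = (6 + s)/s)
11*(-15 + T(8, (-5 + o)/(0 + 2))) = 11*(-15 + (6 + 8)/8) = 11*(-15 + (1/8)*14) = 11*(-15 + 7/4) = 11*(-53/4) = -583/4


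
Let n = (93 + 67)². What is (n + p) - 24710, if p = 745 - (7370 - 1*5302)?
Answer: -433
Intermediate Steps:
n = 25600 (n = 160² = 25600)
p = -1323 (p = 745 - (7370 - 5302) = 745 - 1*2068 = 745 - 2068 = -1323)
(n + p) - 24710 = (25600 - 1323) - 24710 = 24277 - 24710 = -433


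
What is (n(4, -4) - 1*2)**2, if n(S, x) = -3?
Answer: 25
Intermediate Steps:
(n(4, -4) - 1*2)**2 = (-3 - 1*2)**2 = (-3 - 2)**2 = (-5)**2 = 25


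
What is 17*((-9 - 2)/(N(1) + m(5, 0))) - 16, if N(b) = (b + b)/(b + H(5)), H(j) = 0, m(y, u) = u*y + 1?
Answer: -235/3 ≈ -78.333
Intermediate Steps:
m(y, u) = 1 + u*y
N(b) = 2 (N(b) = (b + b)/(b + 0) = (2*b)/b = 2)
17*((-9 - 2)/(N(1) + m(5, 0))) - 16 = 17*((-9 - 2)/(2 + (1 + 0*5))) - 16 = 17*(-11/(2 + (1 + 0))) - 16 = 17*(-11/(2 + 1)) - 16 = 17*(-11/3) - 16 = -187/3 - 16 = -235/3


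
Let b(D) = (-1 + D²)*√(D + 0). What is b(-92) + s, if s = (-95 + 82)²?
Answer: 169 + 16926*I*√23 ≈ 169.0 + 81174.0*I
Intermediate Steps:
b(D) = √D*(-1 + D²) (b(D) = (-1 + D²)*√D = √D*(-1 + D²))
s = 169 (s = (-13)² = 169)
b(-92) + s = √(-92)*(-1 + (-92)²) + 169 = (2*I*√23)*(-1 + 8464) + 169 = (2*I*√23)*8463 + 169 = 16926*I*√23 + 169 = 169 + 16926*I*√23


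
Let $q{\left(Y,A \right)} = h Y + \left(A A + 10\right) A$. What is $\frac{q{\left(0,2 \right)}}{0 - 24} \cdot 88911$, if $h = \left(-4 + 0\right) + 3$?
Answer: $- \frac{207459}{2} \approx -1.0373 \cdot 10^{5}$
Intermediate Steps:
$h = -1$ ($h = -4 + 3 = -1$)
$q{\left(Y,A \right)} = - Y + A \left(10 + A^{2}\right)$ ($q{\left(Y,A \right)} = - Y + \left(A A + 10\right) A = - Y + \left(A^{2} + 10\right) A = - Y + \left(10 + A^{2}\right) A = - Y + A \left(10 + A^{2}\right)$)
$\frac{q{\left(0,2 \right)}}{0 - 24} \cdot 88911 = \frac{2^{3} - 0 + 10 \cdot 2}{0 - 24} \cdot 88911 = \frac{8 + 0 + 20}{-24} \cdot 88911 = 28 \left(- \frac{1}{24}\right) 88911 = \left(- \frac{7}{6}\right) 88911 = - \frac{207459}{2}$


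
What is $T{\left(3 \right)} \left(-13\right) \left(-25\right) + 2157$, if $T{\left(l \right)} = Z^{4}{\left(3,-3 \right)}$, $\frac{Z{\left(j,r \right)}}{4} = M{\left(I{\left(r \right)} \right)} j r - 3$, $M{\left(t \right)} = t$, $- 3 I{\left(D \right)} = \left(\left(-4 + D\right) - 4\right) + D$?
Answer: $341172002157$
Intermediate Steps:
$I{\left(D \right)} = \frac{8}{3} - \frac{2 D}{3}$ ($I{\left(D \right)} = - \frac{\left(\left(-4 + D\right) - 4\right) + D}{3} = - \frac{\left(-8 + D\right) + D}{3} = - \frac{-8 + 2 D}{3} = \frac{8}{3} - \frac{2 D}{3}$)
$Z{\left(j,r \right)} = -12 + 4 j r \left(\frac{8}{3} - \frac{2 r}{3}\right)$ ($Z{\left(j,r \right)} = 4 \left(\left(\frac{8}{3} - \frac{2 r}{3}\right) j r - 3\right) = 4 \left(j \left(\frac{8}{3} - \frac{2 r}{3}\right) r - 3\right) = 4 \left(j r \left(\frac{8}{3} - \frac{2 r}{3}\right) - 3\right) = 4 \left(-3 + j r \left(\frac{8}{3} - \frac{2 r}{3}\right)\right) = -12 + 4 j r \left(\frac{8}{3} - \frac{2 r}{3}\right)$)
$T{\left(l \right)} = 1049760000$ ($T{\left(l \right)} = \left(-12 - 8 \left(-3\right) \left(-4 - 3\right)\right)^{4} = \left(-12 - 8 \left(-3\right) \left(-7\right)\right)^{4} = \left(-12 - 168\right)^{4} = \left(-180\right)^{4} = 1049760000$)
$T{\left(3 \right)} \left(-13\right) \left(-25\right) + 2157 = 1049760000 \left(-13\right) \left(-25\right) + 2157 = \left(-13646880000\right) \left(-25\right) + 2157 = 341172000000 + 2157 = 341172002157$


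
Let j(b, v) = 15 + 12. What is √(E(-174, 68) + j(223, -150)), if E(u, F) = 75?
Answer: √102 ≈ 10.100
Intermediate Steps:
j(b, v) = 27
√(E(-174, 68) + j(223, -150)) = √(75 + 27) = √102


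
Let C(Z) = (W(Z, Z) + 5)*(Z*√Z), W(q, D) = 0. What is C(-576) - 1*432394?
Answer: -432394 - 69120*I ≈ -4.3239e+5 - 69120.0*I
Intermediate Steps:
C(Z) = 5*Z^(3/2) (C(Z) = (0 + 5)*(Z*√Z) = 5*Z^(3/2))
C(-576) - 1*432394 = 5*(-576)^(3/2) - 1*432394 = 5*(-13824*I) - 432394 = -69120*I - 432394 = -432394 - 69120*I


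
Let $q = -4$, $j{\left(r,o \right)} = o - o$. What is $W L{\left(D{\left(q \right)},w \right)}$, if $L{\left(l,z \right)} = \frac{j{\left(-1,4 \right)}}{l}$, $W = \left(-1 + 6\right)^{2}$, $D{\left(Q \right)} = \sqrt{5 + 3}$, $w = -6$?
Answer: $0$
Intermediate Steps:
$j{\left(r,o \right)} = 0$
$D{\left(Q \right)} = 2 \sqrt{2}$ ($D{\left(Q \right)} = \sqrt{8} = 2 \sqrt{2}$)
$W = 25$ ($W = 5^{2} = 25$)
$L{\left(l,z \right)} = 0$ ($L{\left(l,z \right)} = \frac{0}{l} = 0$)
$W L{\left(D{\left(q \right)},w \right)} = 25 \cdot 0 = 0$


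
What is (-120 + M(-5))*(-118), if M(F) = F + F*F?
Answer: 11800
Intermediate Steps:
M(F) = F + F**2
(-120 + M(-5))*(-118) = (-120 - 5*(1 - 5))*(-118) = (-120 - 5*(-4))*(-118) = (-120 + 20)*(-118) = -100*(-118) = 11800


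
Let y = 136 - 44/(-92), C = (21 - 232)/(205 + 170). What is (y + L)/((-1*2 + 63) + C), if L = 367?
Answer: 1085625/130318 ≈ 8.3306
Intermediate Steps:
C = -211/375 ≈ -0.56267
y = 3139/23 (y = 136 - 44*(-1)/92 = 136 - 1*(-11/23) = 136 + 11/23 = 3139/23 ≈ 136.48)
(y + L)/((-1*2 + 63) + C) = (3139/23 + 367)/((-1*2 + 63) - 211/375) = 11580/(23*((-2 + 63) - 211/375)) = 11580/(23*(61 - 211/375)) = 11580/(23*(22664/375)) = (11580/23)*(375/22664) = 1085625/130318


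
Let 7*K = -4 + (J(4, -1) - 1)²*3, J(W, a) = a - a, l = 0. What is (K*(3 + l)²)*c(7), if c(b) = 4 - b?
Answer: 27/7 ≈ 3.8571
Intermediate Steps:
J(W, a) = 0
K = -⅐ (K = (-4 + (0 - 1)²*3)/7 = (-4 + (-1)²*3)/7 = (-4 + 1*3)/7 = (-4 + 3)/7 = (⅐)*(-1) = -⅐ ≈ -0.14286)
(K*(3 + l)²)*c(7) = (-(3 + 0)²/7)*(4 - 1*7) = (-⅐*3²)*(4 - 7) = -⅐*9*(-3) = -9/7*(-3) = 27/7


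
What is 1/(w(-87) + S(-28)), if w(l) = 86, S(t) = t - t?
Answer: 1/86 ≈ 0.011628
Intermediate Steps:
S(t) = 0
1/(w(-87) + S(-28)) = 1/(86 + 0) = 1/86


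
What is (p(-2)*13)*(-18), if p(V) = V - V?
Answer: 0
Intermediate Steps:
p(V) = 0
(p(-2)*13)*(-18) = (0*13)*(-18) = 0*(-18) = 0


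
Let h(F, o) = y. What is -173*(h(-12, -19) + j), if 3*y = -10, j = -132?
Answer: 70238/3 ≈ 23413.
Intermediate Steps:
y = -10/3 (y = (⅓)*(-10) = -10/3 ≈ -3.3333)
h(F, o) = -10/3
-173*(h(-12, -19) + j) = -173*(-10/3 - 132) = -173*(-406/3) = 70238/3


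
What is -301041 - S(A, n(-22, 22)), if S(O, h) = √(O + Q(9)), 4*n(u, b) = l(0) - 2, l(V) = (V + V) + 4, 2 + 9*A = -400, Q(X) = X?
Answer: -301041 - I*√321/3 ≈ -3.0104e+5 - 5.9722*I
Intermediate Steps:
A = -134/3 (A = -2/9 + (⅑)*(-400) = -2/9 - 400/9 = -134/3 ≈ -44.667)
l(V) = 4 + 2*V (l(V) = 2*V + 4 = 4 + 2*V)
n(u, b) = ½ (n(u, b) = ((4 + 2*0) - 2)/4 = ((4 + 0) - 2)/4 = (4 - 2)/4 = (¼)*2 = ½)
S(O, h) = √(9 + O) (S(O, h) = √(O + 9) = √(9 + O))
-301041 - S(A, n(-22, 22)) = -301041 - √(9 - 134/3) = -301041 - √(-107/3) = -301041 - I*√321/3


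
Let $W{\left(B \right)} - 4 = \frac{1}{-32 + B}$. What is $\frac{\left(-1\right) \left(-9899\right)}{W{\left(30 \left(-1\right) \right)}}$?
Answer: $\frac{32302}{13} \approx 2484.8$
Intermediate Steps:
$W{\left(B \right)} = 4 + \frac{1}{-32 + B}$
$\frac{\left(-1\right) \left(-9899\right)}{W{\left(30 \left(-1\right) \right)}} = \frac{\left(-1\right) \left(-9899\right)}{\frac{1}{-32 + 30 \left(-1\right)} \left(-127 + 4 \cdot 30 \left(-1\right)\right)} = \frac{9899}{\frac{1}{-32 - 30} \left(-127 + 4 \left(-30\right)\right)} = \frac{9899}{\frac{1}{-62} \left(-127 - 120\right)} = \frac{9899}{\left(- \frac{1}{62}\right) \left(-247\right)} = \frac{9899}{\frac{247}{62}} = 9899 \cdot \frac{62}{247} = \frac{32302}{13}$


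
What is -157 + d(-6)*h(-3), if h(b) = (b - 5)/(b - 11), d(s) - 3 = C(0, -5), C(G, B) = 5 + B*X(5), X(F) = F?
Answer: -1167/7 ≈ -166.71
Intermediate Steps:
C(G, B) = 5 + 5*B (C(G, B) = 5 + B*5 = 5 + 5*B)
d(s) = -17 (d(s) = 3 + (5 + 5*(-5)) = 3 + (5 - 25) = 3 - 20 = -17)
h(b) = (-5 + b)/(-11 + b)
-157 + d(-6)*h(-3) = -157 - 17*(-5 - 3)/(-11 - 3) = -157 - 17*(-8)/(-14) = -157 - (-17)*(-8)/14 = -157 - 17*4/7 = -157 - 68/7 = -1167/7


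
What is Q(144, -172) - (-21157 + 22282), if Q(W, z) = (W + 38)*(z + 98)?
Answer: -14593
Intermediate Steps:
Q(W, z) = (38 + W)*(98 + z)
Q(144, -172) - (-21157 + 22282) = (3724 + 38*(-172) + 98*144 + 144*(-172)) - (-21157 + 22282) = (3724 - 6536 + 14112 - 24768) - 1*1125 = -13468 - 1125 = -14593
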